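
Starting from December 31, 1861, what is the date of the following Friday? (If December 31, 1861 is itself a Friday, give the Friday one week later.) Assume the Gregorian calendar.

Dec 31, 1861 is a Tuesday.
From Tuesday to the next Friday is 3 days.
Dec 31, 1861 + 3 = Jan 3, 1862.

January 3, 1862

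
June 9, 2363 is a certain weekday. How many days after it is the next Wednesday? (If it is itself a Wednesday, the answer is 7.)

Jun 9, 2363 is a Sunday.
From Sunday to the next Wednesday is 3 days.

3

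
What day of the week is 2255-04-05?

Thursday

Doomsday rule: the anchor day for the 2200s is Friday. For year 55: 55÷12 = 4 r 7, and 7÷4 = 1, so 4+7+1 = 12.
Friday + 12 ≡ Wednesday — that's 2255's doomsday.
In April the doomsday date is Apr 4.
Apr 5 is 1 day after Apr 4; 1 mod 7 = 1, so Wednesday + 1 = Thursday.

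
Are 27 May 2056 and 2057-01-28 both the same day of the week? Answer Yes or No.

From May 27, 2056 to Jan 28, 2057 is 246 days.
246 mod 7 = 1, so they are different weekdays.
(May 27, 2056 is a Saturday; Jan 28, 2057 is a Sunday.)

No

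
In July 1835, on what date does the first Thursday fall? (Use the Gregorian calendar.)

July 1, 1835 is a Wednesday.
The first Thursday is therefore July 2 (1 days later).

July 2, 1835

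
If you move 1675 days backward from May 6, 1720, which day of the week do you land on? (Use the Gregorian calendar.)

Saturday

First find the weekday of May 6, 1720. Doomsday rule: the anchor day for the 1700s is Sunday. For year 20: 20÷12 = 1 r 8, and 8÷4 = 2, so 1+8+2 = 11.
Sunday + 11 ≡ Thursday — that's 1720's doomsday.
In May the doomsday date is May 9.
May 6 is 3 days before May 9; 3 mod 7 = 3, so Thursday − 3 = Monday.
1675 mod 7 = 2, so 1675 days before a Monday is Monday − 2 = Saturday.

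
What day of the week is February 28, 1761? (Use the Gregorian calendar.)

Doomsday rule: the anchor day for the 1700s is Sunday. For year 61: 61÷12 = 5 r 1, and 1÷4 = 0, so 5+1+0 = 6.
Sunday + 6 ≡ Saturday — that's 1761's doomsday.
In February the doomsday date is Feb 28 (1761 is not a leap year).
Feb 28 is the doomsday itself: Saturday.

Saturday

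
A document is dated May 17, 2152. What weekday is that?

Doomsday rule: the anchor day for the 2100s is Sunday. For year 52: 52÷12 = 4 r 4, and 4÷4 = 1, so 4+4+1 = 9.
Sunday + 9 ≡ Tuesday — that's 2152's doomsday.
In May the doomsday date is May 9.
May 17 is 8 days after May 9; 8 mod 7 = 1, so Tuesday + 1 = Wednesday.

Wednesday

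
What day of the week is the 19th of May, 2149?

Doomsday rule: the anchor day for the 2100s is Sunday. For year 49: 49÷12 = 4 r 1, and 1÷4 = 0, so 4+1+0 = 5.
Sunday + 5 ≡ Friday — that's 2149's doomsday.
In May the doomsday date is May 9.
May 19 is 10 days after May 9; 10 mod 7 = 3, so Friday + 3 = Monday.

Monday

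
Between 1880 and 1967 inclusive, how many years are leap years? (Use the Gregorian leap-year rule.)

21

Multiples of 4 in [1880,1967]: 22.
Of those, multiples of 100: 1 (not leap unless ÷400).
Multiples of 400: 0.
Leap years = 22 − 1 + 0 = 21.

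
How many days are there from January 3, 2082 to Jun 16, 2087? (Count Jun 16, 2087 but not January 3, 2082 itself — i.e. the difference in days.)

Jan 3, 2082 → Jan 3, 2083: 365 days.
Jan 3, 2083 → Jan 3, 2084: 365 days.
Jan 3, 2084 → Jan 3, 2085: 366 days (Feb 29, 2084 is in that span).
Jan 3, 2085 → Jan 3, 2086: 365 days.
Jan 3, 2086 → Jan 3, 2087: 365 days.
Jan 3, 2087 → Feb 3, 2087: 31 days (January has 31).
Feb 3, 2087 → Mar 3, 2087: 28 days (February has 28).
Mar 3, 2087 → Apr 3, 2087: 31 days (March has 31).
Apr 3, 2087 → May 3, 2087: 30 days (April has 30).
May 3, 2087 → Jun 3, 2087: 31 days (May has 31).
Jun 3, 2087 → Jun 16, 2087: 13 days.
Total: 1990 days.

1990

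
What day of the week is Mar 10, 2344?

Friday

Doomsday rule: the anchor day for the 2300s is Wednesday. For year 44: 44÷12 = 3 r 8, and 8÷4 = 2, so 3+8+2 = 13.
Wednesday + 13 ≡ Tuesday — that's 2344's doomsday.
In March the doomsday date is Mar 14.
Mar 10 is 4 days before Mar 14; 4 mod 7 = 4, so Tuesday − 4 = Friday.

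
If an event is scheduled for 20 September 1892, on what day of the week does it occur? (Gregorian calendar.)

Tuesday

Doomsday rule: the anchor day for the 1800s is Friday. For year 92: 92÷12 = 7 r 8, and 8÷4 = 2, so 7+8+2 = 17.
Friday + 17 ≡ Monday — that's 1892's doomsday.
In September the doomsday date is Sep 5.
Sep 20 is 15 days after Sep 5; 15 mod 7 = 1, so Monday + 1 = Tuesday.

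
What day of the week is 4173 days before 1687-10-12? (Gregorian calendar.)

First find the weekday of Oct 12, 1687. Doomsday rule: the anchor day for the 1600s is Tuesday. For year 87: 87÷12 = 7 r 3, and 3÷4 = 0, so 7+3+0 = 10.
Tuesday + 10 ≡ Friday — that's 1687's doomsday.
In October the doomsday date is Oct 10.
Oct 12 is 2 days after Oct 10; 2 mod 7 = 2, so Friday + 2 = Sunday.
4173 mod 7 = 1, so 4173 days before a Sunday is Sunday − 1 = Saturday.

Saturday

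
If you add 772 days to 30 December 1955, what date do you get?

+366 (one year; includes Feb 29, 1956) → Dec 30, 1956 (406 left).
+365 (one year) → Dec 30, 1957 (41 left).
Dec has 31 days: +2 → Jan 1, 1958 (39 left).
Jan has 31 days: +31 → Feb 1, 1958 (8 left).
+8 → Feb 9, 1958.

February 9, 1958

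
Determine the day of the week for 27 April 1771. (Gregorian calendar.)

Doomsday rule: the anchor day for the 1700s is Sunday. For year 71: 71÷12 = 5 r 11, and 11÷4 = 2, so 5+11+2 = 18.
Sunday + 18 ≡ Thursday — that's 1771's doomsday.
In April the doomsday date is Apr 4.
Apr 27 is 23 days after Apr 4; 23 mod 7 = 2, so Thursday + 2 = Saturday.

Saturday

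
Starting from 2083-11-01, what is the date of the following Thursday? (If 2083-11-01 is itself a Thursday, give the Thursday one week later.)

November 4, 2083

Nov 1, 2083 is a Monday.
From Monday to the next Thursday is 3 days.
Nov 1, 2083 + 3 = Nov 4, 2083.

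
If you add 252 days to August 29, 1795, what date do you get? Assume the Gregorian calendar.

Aug has 31 days: +3 → Sep 1, 1795 (249 left).
Sep has 30 days: +30 → Oct 1, 1795 (219 left).
Oct has 31 days: +31 → Nov 1, 1795 (188 left).
Nov has 30 days: +30 → Dec 1, 1795 (158 left).
Dec has 31 days: +31 → Jan 1, 1796 (127 left).
Jan has 31 days: +31 → Feb 1, 1796 (96 left).
Feb has 29 days: +29 → Mar 1, 1796 (67 left).
Mar has 31 days: +31 → Apr 1, 1796 (36 left).
Apr has 30 days: +30 → May 1, 1796 (6 left).
+6 → May 7, 1796.

May 7, 1796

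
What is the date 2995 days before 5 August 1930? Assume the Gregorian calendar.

−365 (one year) → Aug 5, 1929 (2630 left).
−365 (one year) → Aug 5, 1928 (2265 left).
−366 (one year; includes Feb 29, 1928) → Aug 5, 1927 (1899 left).
−365 (one year) → Aug 5, 1926 (1534 left).
−365 (one year) → Aug 5, 1925 (1169 left).
−365 (one year) → Aug 5, 1924 (804 left).
−366 (one year; includes Feb 29, 1924) → Aug 5, 1923 (438 left).
−365 (one year) → Aug 5, 1922 (73 left).
−5 → Jul 31, 1922 (end of Jul, 31 days; 68 left).
−31 → Jun 30, 1922 (end of Jun, 30 days; 37 left).
−30 → May 31, 1922 (end of May, 31 days; 7 left).
−7 → May 24, 1922.

May 24, 1922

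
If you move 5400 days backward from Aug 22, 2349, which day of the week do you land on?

First find the weekday of Aug 22, 2349. Doomsday rule: the anchor day for the 2300s is Wednesday. For year 49: 49÷12 = 4 r 1, and 1÷4 = 0, so 4+1+0 = 5.
Wednesday + 5 ≡ Monday — that's 2349's doomsday.
In August the doomsday date is Aug 8.
Aug 22 is 14 days after Aug 8; 14 mod 7 = 0, so Monday + 0 = Monday.
5400 mod 7 = 3, so 5400 days before a Monday is Monday − 3 = Friday.

Friday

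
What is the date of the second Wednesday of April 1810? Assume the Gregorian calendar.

April 1, 1810 is a Sunday.
The first Wednesday is therefore April 4 (3 days later).
The second Wednesday is 4 + 1×7 = April 11.

April 11, 1810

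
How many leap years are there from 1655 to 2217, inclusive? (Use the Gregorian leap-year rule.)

136

Multiples of 4 in [1655,2217]: 141.
Of those, multiples of 100: 6 (not leap unless ÷400).
Multiples of 400: 1.
Leap years = 141 − 6 + 1 = 136.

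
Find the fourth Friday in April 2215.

April 28, 2215

April 1, 2215 is a Saturday.
The first Friday is therefore April 7 (6 days later).
The fourth Friday is 7 + 3×7 = April 28.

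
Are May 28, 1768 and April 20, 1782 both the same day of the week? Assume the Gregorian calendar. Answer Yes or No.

Yes

From May 28, 1768 to Apr 20, 1782 is 5075 days.
5075 mod 7 = 0, so they are the same weekday.
(May 28, 1768 is a Saturday; Apr 20, 1782 is a Saturday.)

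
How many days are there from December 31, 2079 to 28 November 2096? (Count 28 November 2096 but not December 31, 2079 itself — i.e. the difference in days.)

Dec 31, 2079 → Dec 31, 2080: 366 days (Feb 29, 2080 is in that span).
Dec 31, 2080 → Dec 31, 2081: 365 days.
Dec 31, 2081 → Dec 31, 2082: 365 days.
Dec 31, 2082 → Dec 31, 2083: 365 days.
Dec 31, 2083 → Dec 31, 2084: 366 days (Feb 29, 2084 is in that span).
Dec 31, 2084 → Dec 31, 2085: 365 days.
Dec 31, 2085 → Dec 31, 2086: 365 days.
Dec 31, 2086 → Dec 31, 2087: 365 days.
Dec 31, 2087 → Dec 31, 2088: 366 days (Feb 29, 2088 is in that span).
Dec 31, 2088 → Dec 31, 2089: 365 days.
Dec 31, 2089 → Dec 31, 2090: 365 days.
Dec 31, 2090 → Dec 31, 2091: 365 days.
Dec 31, 2091 → Dec 31, 2092: 366 days (Feb 29, 2092 is in that span).
Dec 31, 2092 → Dec 31, 2093: 365 days.
Dec 31, 2093 → Dec 31, 2094: 365 days.
Dec 31, 2094 → Dec 31, 2095: 365 days.
Dec 31, 2095 → Jan 31, 2096: 31 days (December has 31).
Jan 31, 2096 → Feb 29, 2096: 29 days (January has 31).
Feb 29, 2096 → Mar 29, 2096: 29 days (February has 29).
Mar 29, 2096 → Apr 29, 2096: 31 days (March has 31).
Apr 29, 2096 → May 29, 2096: 30 days (April has 30).
May 29, 2096 → Jun 29, 2096: 31 days (May has 31).
Jun 29, 2096 → Jul 29, 2096: 30 days (June has 30).
Jul 29, 2096 → Aug 29, 2096: 31 days (July has 31).
Aug 29, 2096 → Sep 29, 2096: 31 days (August has 31).
Sep 29, 2096 → Oct 29, 2096: 30 days (September has 30).
Oct 29, 2096 → Nov 28, 2096: 30 days.
Total: 6177 days.

6177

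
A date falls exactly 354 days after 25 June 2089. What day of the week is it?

First find the weekday of Jun 25, 2089. Doomsday rule: the anchor day for the 2000s is Tuesday. For year 89: 89÷12 = 7 r 5, and 5÷4 = 1, so 7+5+1 = 13.
Tuesday + 13 ≡ Monday — that's 2089's doomsday.
In June the doomsday date is Jun 6.
Jun 25 is 19 days after Jun 6; 19 mod 7 = 5, so Monday + 5 = Saturday.
354 mod 7 = 4, so 354 days after a Saturday is Saturday + 4 = Wednesday.

Wednesday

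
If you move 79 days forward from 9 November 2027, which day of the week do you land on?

Thursday

Nov 9, 2027 is a Tuesday.
79 mod 7 = 2, so 79 days after a Tuesday is Tuesday + 2 = Thursday.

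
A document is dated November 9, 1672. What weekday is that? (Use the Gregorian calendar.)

Doomsday rule: the anchor day for the 1600s is Tuesday. For year 72: 72÷12 = 6 r 0, and 0÷4 = 0, so 6+0+0 = 6.
Tuesday + 6 ≡ Monday — that's 1672's doomsday.
In November the doomsday date is Nov 7.
Nov 9 is 2 days after Nov 7; 2 mod 7 = 2, so Monday + 2 = Wednesday.

Wednesday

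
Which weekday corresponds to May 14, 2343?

Friday

Doomsday rule: the anchor day for the 2300s is Wednesday. For year 43: 43÷12 = 3 r 7, and 7÷4 = 1, so 3+7+1 = 11.
Wednesday + 11 ≡ Sunday — that's 2343's doomsday.
In May the doomsday date is May 9.
May 14 is 5 days after May 9; 5 mod 7 = 5, so Sunday + 5 = Friday.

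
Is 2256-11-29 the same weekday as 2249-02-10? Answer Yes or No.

Yes

From Feb 10, 2249 to Nov 29, 2256 is 2849 days.
2849 mod 7 = 0, so they are the same weekday.
(Feb 10, 2249 is a Saturday; Nov 29, 2256 is a Saturday.)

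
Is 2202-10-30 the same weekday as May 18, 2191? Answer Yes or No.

No

From May 18, 2191 to Oct 30, 2202 is 4182 days.
4182 mod 7 = 3, so they are different weekdays.
(May 18, 2191 is a Wednesday; Oct 30, 2202 is a Saturday.)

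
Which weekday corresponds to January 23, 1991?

Doomsday rule: the anchor day for the 1900s is Wednesday. For year 91: 91÷12 = 7 r 7, and 7÷4 = 1, so 7+7+1 = 15.
Wednesday + 15 ≡ Thursday — that's 1991's doomsday.
In January the doomsday date is Jan 3 (1991 is not a leap year).
Jan 23 is 20 days after Jan 3; 20 mod 7 = 6, so Thursday + 6 = Wednesday.

Wednesday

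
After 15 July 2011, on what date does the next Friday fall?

July 22, 2011

Jul 15, 2011 is a Friday.
From Friday to the next Friday is 7 days.
Jul 15, 2011 + 7 = Jul 22, 2011.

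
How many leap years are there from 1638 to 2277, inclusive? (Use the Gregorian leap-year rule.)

Multiples of 4 in [1638,2277]: 160.
Of those, multiples of 100: 6 (not leap unless ÷400).
Multiples of 400: 1.
Leap years = 160 − 6 + 1 = 155.

155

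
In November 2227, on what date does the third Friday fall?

November 1, 2227 is a Thursday.
The first Friday is therefore November 2 (1 days later).
The third Friday is 2 + 2×7 = November 16.

November 16, 2227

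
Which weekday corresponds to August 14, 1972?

Monday

January 1, 1972 is a Saturday.
Jan 1, 1972 → Feb 1, 1972: 31 days (January has 31).
Feb 1, 1972 → Mar 1, 1972: 29 days (February has 29).
Mar 1, 1972 → Apr 1, 1972: 31 days (March has 31).
Apr 1, 1972 → May 1, 1972: 30 days (April has 30).
May 1, 1972 → Jun 1, 1972: 31 days (May has 31).
Jun 1, 1972 → Jul 1, 1972: 30 days (June has 30).
Jul 1, 1972 → Aug 1, 1972: 31 days (July has 31).
Aug 1, 1972 → Aug 14, 1972: 13 days.
Total: 226 days.
226 mod 7 = 2, so Saturday + 2 = Monday.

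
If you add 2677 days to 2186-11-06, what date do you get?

March 6, 2194

+365 (one year) → Nov 6, 2187 (2312 left).
+366 (one year; includes Feb 29, 2188) → Nov 6, 2188 (1946 left).
+365 (one year) → Nov 6, 2189 (1581 left).
+365 (one year) → Nov 6, 2190 (1216 left).
+365 (one year) → Nov 6, 2191 (851 left).
+366 (one year; includes Feb 29, 2192) → Nov 6, 2192 (485 left).
+365 (one year) → Nov 6, 2193 (120 left).
Nov has 30 days: +25 → Dec 1, 2193 (95 left).
Dec has 31 days: +31 → Jan 1, 2194 (64 left).
Jan has 31 days: +31 → Feb 1, 2194 (33 left).
Feb has 28 days: +28 → Mar 1, 2194 (5 left).
+5 → Mar 6, 2194.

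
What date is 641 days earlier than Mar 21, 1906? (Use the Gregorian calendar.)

−365 (one year) → Mar 21, 1905 (276 left).
−21 → Feb 28, 1905 (end of Feb, 28 days; 255 left).
−28 → Jan 31, 1905 (end of Jan, 31 days; 227 left).
−31 → Dec 31, 1904 (end of Dec, 31 days; 196 left).
−31 → Nov 30, 1904 (end of Nov, 30 days; 165 left).
−30 → Oct 31, 1904 (end of Oct, 31 days; 135 left).
−31 → Sep 30, 1904 (end of Sep, 30 days; 104 left).
−30 → Aug 31, 1904 (end of Aug, 31 days; 74 left).
−31 → Jul 31, 1904 (end of Jul, 31 days; 43 left).
−31 → Jun 30, 1904 (end of Jun, 30 days; 12 left).
−12 → Jun 18, 1904.

June 18, 1904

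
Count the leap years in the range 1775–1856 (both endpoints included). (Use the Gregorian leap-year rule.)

20

Multiples of 4 in [1775,1856]: 21.
Of those, multiples of 100: 1 (not leap unless ÷400).
Multiples of 400: 0.
Leap years = 21 − 1 + 0 = 20.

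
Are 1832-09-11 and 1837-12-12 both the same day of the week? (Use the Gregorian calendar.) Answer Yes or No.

Yes

From Sep 11, 1832 to Dec 12, 1837 is 1918 days.
1918 mod 7 = 0, so they are the same weekday.
(Sep 11, 1832 is a Tuesday; Dec 12, 1837 is a Tuesday.)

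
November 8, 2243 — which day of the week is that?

Doomsday rule: the anchor day for the 2200s is Friday. For year 43: 43÷12 = 3 r 7, and 7÷4 = 1, so 3+7+1 = 11.
Friday + 11 ≡ Tuesday — that's 2243's doomsday.
In November the doomsday date is Nov 7.
Nov 8 is 1 day after Nov 7; 1 mod 7 = 1, so Tuesday + 1 = Wednesday.

Wednesday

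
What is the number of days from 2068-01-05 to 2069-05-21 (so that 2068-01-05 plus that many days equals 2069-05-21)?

Jan 5, 2068 → Jan 5, 2069: 366 days (Feb 29, 2068 is in that span).
Jan 5, 2069 → Feb 5, 2069: 31 days (January has 31).
Feb 5, 2069 → Mar 5, 2069: 28 days (February has 28).
Mar 5, 2069 → Apr 5, 2069: 31 days (March has 31).
Apr 5, 2069 → May 5, 2069: 30 days (April has 30).
May 5, 2069 → May 21, 2069: 16 days.
Total: 502 days.

502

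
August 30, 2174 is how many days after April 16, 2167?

2693

Apr 16, 2167 → Apr 16, 2168: 366 days (Feb 29, 2168 is in that span).
Apr 16, 2168 → Apr 16, 2169: 365 days.
Apr 16, 2169 → Apr 16, 2170: 365 days.
Apr 16, 2170 → Apr 16, 2171: 365 days.
Apr 16, 2171 → Apr 16, 2172: 366 days (Feb 29, 2172 is in that span).
Apr 16, 2172 → Apr 16, 2173: 365 days.
Apr 16, 2173 → Apr 16, 2174: 365 days.
Apr 16, 2174 → May 16, 2174: 30 days (April has 30).
May 16, 2174 → Jun 16, 2174: 31 days (May has 31).
Jun 16, 2174 → Jul 16, 2174: 30 days (June has 30).
Jul 16, 2174 → Aug 16, 2174: 31 days (July has 31).
Aug 16, 2174 → Aug 30, 2174: 14 days.
Total: 2693 days.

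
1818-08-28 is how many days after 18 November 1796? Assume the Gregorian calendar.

Nov 18, 1796 → Nov 18, 1797: 365 days.
Nov 18, 1797 → Nov 18, 1798: 365 days.
Nov 18, 1798 → Nov 18, 1799: 365 days.
Nov 18, 1799 → Nov 18, 1800: 365 days.
Nov 18, 1800 → Nov 18, 1801: 365 days.
Nov 18, 1801 → Nov 18, 1802: 365 days.
Nov 18, 1802 → Nov 18, 1803: 365 days.
Nov 18, 1803 → Nov 18, 1804: 366 days (Feb 29, 1804 is in that span).
Nov 18, 1804 → Nov 18, 1805: 365 days.
Nov 18, 1805 → Nov 18, 1806: 365 days.
Nov 18, 1806 → Nov 18, 1807: 365 days.
Nov 18, 1807 → Nov 18, 1808: 366 days (Feb 29, 1808 is in that span).
Nov 18, 1808 → Nov 18, 1809: 365 days.
Nov 18, 1809 → Nov 18, 1810: 365 days.
Nov 18, 1810 → Nov 18, 1811: 365 days.
Nov 18, 1811 → Nov 18, 1812: 366 days (Feb 29, 1812 is in that span).
Nov 18, 1812 → Nov 18, 1813: 365 days.
Nov 18, 1813 → Nov 18, 1814: 365 days.
Nov 18, 1814 → Nov 18, 1815: 365 days.
Nov 18, 1815 → Nov 18, 1816: 366 days (Feb 29, 1816 is in that span).
Nov 18, 1816 → Nov 18, 1817: 365 days.
Nov 18, 1817 → Dec 18, 1817: 30 days (November has 30).
Dec 18, 1817 → Jan 18, 1818: 31 days (December has 31).
Jan 18, 1818 → Feb 18, 1818: 31 days (January has 31).
Feb 18, 1818 → Mar 18, 1818: 28 days (February has 28).
Mar 18, 1818 → Apr 18, 1818: 31 days (March has 31).
Apr 18, 1818 → May 18, 1818: 30 days (April has 30).
May 18, 1818 → Jun 18, 1818: 31 days (May has 31).
Jun 18, 1818 → Jul 18, 1818: 30 days (June has 30).
Jul 18, 1818 → Aug 18, 1818: 31 days (July has 31).
Aug 18, 1818 → Aug 28, 1818: 10 days.
Total: 7952 days.

7952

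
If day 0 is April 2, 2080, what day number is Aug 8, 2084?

Apr 2, 2080 → Apr 2, 2081: 365 days.
Apr 2, 2081 → Apr 2, 2082: 365 days.
Apr 2, 2082 → Apr 2, 2083: 365 days.
Apr 2, 2083 → Apr 2, 2084: 366 days (Feb 29, 2084 is in that span).
Apr 2, 2084 → May 2, 2084: 30 days (April has 30).
May 2, 2084 → Jun 2, 2084: 31 days (May has 31).
Jun 2, 2084 → Jul 2, 2084: 30 days (June has 30).
Jul 2, 2084 → Aug 2, 2084: 31 days (July has 31).
Aug 2, 2084 → Aug 8, 2084: 6 days.
Total: 1589 days.

1589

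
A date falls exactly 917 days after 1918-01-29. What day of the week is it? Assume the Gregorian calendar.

Tuesday

First find the weekday of Jan 29, 1918. Doomsday rule: the anchor day for the 1900s is Wednesday. For year 18: 18÷12 = 1 r 6, and 6÷4 = 1, so 1+6+1 = 8.
Wednesday + 8 ≡ Thursday — that's 1918's doomsday.
In January the doomsday date is Jan 3 (1918 is not a leap year).
Jan 29 is 26 days after Jan 3; 26 mod 7 = 5, so Thursday + 5 = Tuesday.
917 mod 7 = 0, so 917 days after a Tuesday is Tuesday + 0 = Tuesday.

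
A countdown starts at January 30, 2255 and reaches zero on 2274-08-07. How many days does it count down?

7129

Jan 30, 2255 → Jan 30, 2256: 365 days.
Jan 30, 2256 → Jan 30, 2257: 366 days (Feb 29, 2256 is in that span).
Jan 30, 2257 → Jan 30, 2258: 365 days.
Jan 30, 2258 → Jan 30, 2259: 365 days.
Jan 30, 2259 → Jan 30, 2260: 365 days.
Jan 30, 2260 → Jan 30, 2261: 366 days (Feb 29, 2260 is in that span).
Jan 30, 2261 → Jan 30, 2262: 365 days.
Jan 30, 2262 → Jan 30, 2263: 365 days.
Jan 30, 2263 → Jan 30, 2264: 365 days.
Jan 30, 2264 → Jan 30, 2265: 366 days (Feb 29, 2264 is in that span).
Jan 30, 2265 → Jan 30, 2266: 365 days.
Jan 30, 2266 → Jan 30, 2267: 365 days.
Jan 30, 2267 → Jan 30, 2268: 365 days.
Jan 30, 2268 → Jan 30, 2269: 366 days (Feb 29, 2268 is in that span).
Jan 30, 2269 → Jan 30, 2270: 365 days.
Jan 30, 2270 → Jan 30, 2271: 365 days.
Jan 30, 2271 → Jan 30, 2272: 365 days.
Jan 30, 2272 → Jan 30, 2273: 366 days (Feb 29, 2272 is in that span).
Jan 30, 2273 → Jan 30, 2274: 365 days.
Jan 30, 2274 → Feb 28, 2274: 29 days (January has 31).
Feb 28, 2274 → Mar 28, 2274: 28 days (February has 28).
Mar 28, 2274 → Apr 28, 2274: 31 days (March has 31).
Apr 28, 2274 → May 28, 2274: 30 days (April has 30).
May 28, 2274 → Jun 28, 2274: 31 days (May has 31).
Jun 28, 2274 → Jul 28, 2274: 30 days (June has 30).
Jul 28, 2274 → Aug 7, 2274: 10 days.
Total: 7129 days.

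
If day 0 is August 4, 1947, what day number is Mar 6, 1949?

580

Aug 4, 1947 → Aug 4, 1948: 366 days (Feb 29, 1948 is in that span).
Aug 4, 1948 → Sep 4, 1948: 31 days (August has 31).
Sep 4, 1948 → Oct 4, 1948: 30 days (September has 30).
Oct 4, 1948 → Nov 4, 1948: 31 days (October has 31).
Nov 4, 1948 → Dec 4, 1948: 30 days (November has 30).
Dec 4, 1948 → Jan 4, 1949: 31 days (December has 31).
Jan 4, 1949 → Feb 4, 1949: 31 days (January has 31).
Feb 4, 1949 → Mar 4, 1949: 28 days (February has 28).
Mar 4, 1949 → Mar 6, 1949: 2 days.
Total: 580 days.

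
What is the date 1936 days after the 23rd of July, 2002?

+365 (one year) → Jul 23, 2003 (1571 left).
+366 (one year; includes Feb 29, 2004) → Jul 23, 2004 (1205 left).
+365 (one year) → Jul 23, 2005 (840 left).
+365 (one year) → Jul 23, 2006 (475 left).
+365 (one year) → Jul 23, 2007 (110 left).
Jul has 31 days: +9 → Aug 1, 2007 (101 left).
Aug has 31 days: +31 → Sep 1, 2007 (70 left).
Sep has 30 days: +30 → Oct 1, 2007 (40 left).
Oct has 31 days: +31 → Nov 1, 2007 (9 left).
+9 → Nov 10, 2007.

November 10, 2007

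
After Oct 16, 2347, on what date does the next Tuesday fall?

October 21, 2347

Oct 16, 2347 is a Thursday.
From Thursday to the next Tuesday is 5 days.
Oct 16, 2347 + 5 = Oct 21, 2347.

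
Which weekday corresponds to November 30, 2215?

Thursday

Doomsday rule: the anchor day for the 2200s is Friday. For year 15: 15÷12 = 1 r 3, and 3÷4 = 0, so 1+3+0 = 4.
Friday + 4 ≡ Tuesday — that's 2215's doomsday.
In November the doomsday date is Nov 7.
Nov 30 is 23 days after Nov 7; 23 mod 7 = 2, so Tuesday + 2 = Thursday.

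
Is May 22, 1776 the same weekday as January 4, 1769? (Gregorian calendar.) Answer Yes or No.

From Jan 4, 1769 to May 22, 1776 is 2695 days.
2695 mod 7 = 0, so they are the same weekday.
(Jan 4, 1769 is a Wednesday; May 22, 1776 is a Wednesday.)

Yes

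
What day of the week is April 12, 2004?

Monday

Doomsday rule: the anchor day for the 2000s is Tuesday. For year 04: 4÷12 = 0 r 4, and 4÷4 = 1, so 0+4+1 = 5.
Tuesday + 5 ≡ Sunday — that's 2004's doomsday.
In April the doomsday date is Apr 4.
Apr 12 is 8 days after Apr 4; 8 mod 7 = 1, so Sunday + 1 = Monday.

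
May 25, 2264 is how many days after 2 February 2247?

Feb 2, 2247 → Feb 2, 2248: 365 days.
Feb 2, 2248 → Feb 2, 2249: 366 days (Feb 29, 2248 is in that span).
Feb 2, 2249 → Feb 2, 2250: 365 days.
Feb 2, 2250 → Feb 2, 2251: 365 days.
Feb 2, 2251 → Feb 2, 2252: 365 days.
Feb 2, 2252 → Feb 2, 2253: 366 days (Feb 29, 2252 is in that span).
Feb 2, 2253 → Feb 2, 2254: 365 days.
Feb 2, 2254 → Feb 2, 2255: 365 days.
Feb 2, 2255 → Feb 2, 2256: 365 days.
Feb 2, 2256 → Feb 2, 2257: 366 days (Feb 29, 2256 is in that span).
Feb 2, 2257 → Feb 2, 2258: 365 days.
Feb 2, 2258 → Feb 2, 2259: 365 days.
Feb 2, 2259 → Feb 2, 2260: 365 days.
Feb 2, 2260 → Feb 2, 2261: 366 days (Feb 29, 2260 is in that span).
Feb 2, 2261 → Feb 2, 2262: 365 days.
Feb 2, 2262 → Feb 2, 2263: 365 days.
Feb 2, 2263 → Feb 2, 2264: 365 days.
Feb 2, 2264 → Mar 2, 2264: 29 days (February has 29).
Mar 2, 2264 → Apr 2, 2264: 31 days (March has 31).
Apr 2, 2264 → May 2, 2264: 30 days (April has 30).
May 2, 2264 → May 25, 2264: 23 days.
Total: 6322 days.

6322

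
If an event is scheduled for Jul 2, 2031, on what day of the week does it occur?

Wednesday

Doomsday rule: the anchor day for the 2000s is Tuesday. For year 31: 31÷12 = 2 r 7, and 7÷4 = 1, so 2+7+1 = 10.
Tuesday + 10 ≡ Friday — that's 2031's doomsday.
In July the doomsday date is Jul 11.
Jul 2 is 9 days before Jul 11; 9 mod 7 = 2, so Friday − 2 = Wednesday.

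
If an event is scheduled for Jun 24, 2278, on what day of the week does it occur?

Doomsday rule: the anchor day for the 2200s is Friday. For year 78: 78÷12 = 6 r 6, and 6÷4 = 1, so 6+6+1 = 13.
Friday + 13 ≡ Thursday — that's 2278's doomsday.
In June the doomsday date is Jun 6.
Jun 24 is 18 days after Jun 6; 18 mod 7 = 4, so Thursday + 4 = Monday.

Monday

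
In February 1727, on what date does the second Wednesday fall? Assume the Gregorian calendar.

February 1, 1727 is a Saturday.
The first Wednesday is therefore February 5 (4 days later).
The second Wednesday is 5 + 1×7 = February 12.

February 12, 1727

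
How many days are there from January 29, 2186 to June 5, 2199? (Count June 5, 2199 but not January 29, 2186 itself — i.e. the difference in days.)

4875

Jan 29, 2186 → Jan 29, 2187: 365 days.
Jan 29, 2187 → Jan 29, 2188: 365 days.
Jan 29, 2188 → Jan 29, 2189: 366 days (Feb 29, 2188 is in that span).
Jan 29, 2189 → Jan 29, 2190: 365 days.
Jan 29, 2190 → Jan 29, 2191: 365 days.
Jan 29, 2191 → Jan 29, 2192: 365 days.
Jan 29, 2192 → Jan 29, 2193: 366 days (Feb 29, 2192 is in that span).
Jan 29, 2193 → Jan 29, 2194: 365 days.
Jan 29, 2194 → Jan 29, 2195: 365 days.
Jan 29, 2195 → Jan 29, 2196: 365 days.
Jan 29, 2196 → Jan 29, 2197: 366 days (Feb 29, 2196 is in that span).
Jan 29, 2197 → Jan 29, 2198: 365 days.
Jan 29, 2198 → Jan 29, 2199: 365 days.
Jan 29, 2199 → Feb 28, 2199: 30 days (January has 31).
Feb 28, 2199 → Mar 28, 2199: 28 days (February has 28).
Mar 28, 2199 → Apr 28, 2199: 31 days (March has 31).
Apr 28, 2199 → May 28, 2199: 30 days (April has 30).
May 28, 2199 → Jun 5, 2199: 8 days.
Total: 4875 days.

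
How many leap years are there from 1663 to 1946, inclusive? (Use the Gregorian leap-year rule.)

Multiples of 4 in [1663,1946]: 71.
Of those, multiples of 100: 3 (not leap unless ÷400).
Multiples of 400: 0.
Leap years = 71 − 3 + 0 = 68.

68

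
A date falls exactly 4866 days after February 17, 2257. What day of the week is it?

Wednesday

First find the weekday of Feb 17, 2257. Doomsday rule: the anchor day for the 2200s is Friday. For year 57: 57÷12 = 4 r 9, and 9÷4 = 2, so 4+9+2 = 15.
Friday + 15 ≡ Saturday — that's 2257's doomsday.
In February the doomsday date is Feb 28 (2257 is not a leap year).
Feb 17 is 11 days before Feb 28; 11 mod 7 = 4, so Saturday − 4 = Tuesday.
4866 mod 7 = 1, so 4866 days after a Tuesday is Tuesday + 1 = Wednesday.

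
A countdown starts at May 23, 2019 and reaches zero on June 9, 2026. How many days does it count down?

May 23, 2019 → May 23, 2020: 366 days (Feb 29, 2020 is in that span).
May 23, 2020 → May 23, 2021: 365 days.
May 23, 2021 → May 23, 2022: 365 days.
May 23, 2022 → May 23, 2023: 365 days.
May 23, 2023 → May 23, 2024: 366 days (Feb 29, 2024 is in that span).
May 23, 2024 → May 23, 2025: 365 days.
May 23, 2025 → Jun 23, 2025: 31 days (May has 31).
Jun 23, 2025 → Jul 23, 2025: 30 days (June has 30).
Jul 23, 2025 → Aug 23, 2025: 31 days (July has 31).
Aug 23, 2025 → Sep 23, 2025: 31 days (August has 31).
Sep 23, 2025 → Oct 23, 2025: 30 days (September has 30).
Oct 23, 2025 → Nov 23, 2025: 31 days (October has 31).
Nov 23, 2025 → Dec 23, 2025: 30 days (November has 30).
Dec 23, 2025 → Jan 23, 2026: 31 days (December has 31).
Jan 23, 2026 → Feb 23, 2026: 31 days (January has 31).
Feb 23, 2026 → Mar 23, 2026: 28 days (February has 28).
Mar 23, 2026 → Apr 23, 2026: 31 days (March has 31).
Apr 23, 2026 → May 23, 2026: 30 days (April has 30).
May 23, 2026 → Jun 9, 2026: 17 days.
Total: 2574 days.

2574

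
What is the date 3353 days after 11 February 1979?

April 17, 1988

+365 (one year) → Feb 11, 1980 (2988 left).
+366 (one year; includes Feb 29, 1980) → Feb 11, 1981 (2622 left).
+365 (one year) → Feb 11, 1982 (2257 left).
+365 (one year) → Feb 11, 1983 (1892 left).
+365 (one year) → Feb 11, 1984 (1527 left).
+366 (one year; includes Feb 29, 1984) → Feb 11, 1985 (1161 left).
+365 (one year) → Feb 11, 1986 (796 left).
+365 (one year) → Feb 11, 1987 (431 left).
+365 (one year) → Feb 11, 1988 (66 left).
Feb has 29 days: +19 → Mar 1, 1988 (47 left).
Mar has 31 days: +31 → Apr 1, 1988 (16 left).
+16 → Apr 17, 1988.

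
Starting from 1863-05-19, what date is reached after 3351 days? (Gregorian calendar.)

July 21, 1872

+366 (one year; includes Feb 29, 1864) → May 19, 1864 (2985 left).
+365 (one year) → May 19, 1865 (2620 left).
+365 (one year) → May 19, 1866 (2255 left).
+365 (one year) → May 19, 1867 (1890 left).
+366 (one year; includes Feb 29, 1868) → May 19, 1868 (1524 left).
+365 (one year) → May 19, 1869 (1159 left).
+365 (one year) → May 19, 1870 (794 left).
+365 (one year) → May 19, 1871 (429 left).
+366 (one year; includes Feb 29, 1872) → May 19, 1872 (63 left).
May has 31 days: +13 → Jun 1, 1872 (50 left).
Jun has 30 days: +30 → Jul 1, 1872 (20 left).
+20 → Jul 21, 1872.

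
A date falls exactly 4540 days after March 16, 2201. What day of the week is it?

Mar 16, 2201 is a Monday.
4540 mod 7 = 4, so 4540 days after a Monday is Monday + 4 = Friday.

Friday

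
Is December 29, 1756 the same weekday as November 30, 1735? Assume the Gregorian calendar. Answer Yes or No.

Yes

From Nov 30, 1735 to Dec 29, 1756 is 7700 days.
7700 mod 7 = 0, so they are the same weekday.
(Nov 30, 1735 is a Wednesday; Dec 29, 1756 is a Wednesday.)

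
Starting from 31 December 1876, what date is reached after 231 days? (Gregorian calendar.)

Dec has 31 days: +1 → Jan 1, 1877 (230 left).
Jan has 31 days: +31 → Feb 1, 1877 (199 left).
Feb has 28 days: +28 → Mar 1, 1877 (171 left).
Mar has 31 days: +31 → Apr 1, 1877 (140 left).
Apr has 30 days: +30 → May 1, 1877 (110 left).
May has 31 days: +31 → Jun 1, 1877 (79 left).
Jun has 30 days: +30 → Jul 1, 1877 (49 left).
Jul has 31 days: +31 → Aug 1, 1877 (18 left).
+18 → Aug 19, 1877.

August 19, 1877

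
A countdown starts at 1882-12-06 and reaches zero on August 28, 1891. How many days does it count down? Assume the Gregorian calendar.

3187

Dec 6, 1882 → Dec 6, 1883: 365 days.
Dec 6, 1883 → Dec 6, 1884: 366 days (Feb 29, 1884 is in that span).
Dec 6, 1884 → Dec 6, 1885: 365 days.
Dec 6, 1885 → Dec 6, 1886: 365 days.
Dec 6, 1886 → Dec 6, 1887: 365 days.
Dec 6, 1887 → Dec 6, 1888: 366 days (Feb 29, 1888 is in that span).
Dec 6, 1888 → Dec 6, 1889: 365 days.
Dec 6, 1889 → Dec 6, 1890: 365 days.
Dec 6, 1890 → Jan 6, 1891: 31 days (December has 31).
Jan 6, 1891 → Feb 6, 1891: 31 days (January has 31).
Feb 6, 1891 → Mar 6, 1891: 28 days (February has 28).
Mar 6, 1891 → Apr 6, 1891: 31 days (March has 31).
Apr 6, 1891 → May 6, 1891: 30 days (April has 30).
May 6, 1891 → Jun 6, 1891: 31 days (May has 31).
Jun 6, 1891 → Jul 6, 1891: 30 days (June has 30).
Jul 6, 1891 → Aug 6, 1891: 31 days (July has 31).
Aug 6, 1891 → Aug 28, 1891: 22 days.
Total: 3187 days.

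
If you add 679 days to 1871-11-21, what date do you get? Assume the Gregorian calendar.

September 30, 1873

+366 (one year; includes Feb 29, 1872) → Nov 21, 1872 (313 left).
Nov has 30 days: +10 → Dec 1, 1872 (303 left).
Dec has 31 days: +31 → Jan 1, 1873 (272 left).
Jan has 31 days: +31 → Feb 1, 1873 (241 left).
Feb has 28 days: +28 → Mar 1, 1873 (213 left).
Mar has 31 days: +31 → Apr 1, 1873 (182 left).
Apr has 30 days: +30 → May 1, 1873 (152 left).
May has 31 days: +31 → Jun 1, 1873 (121 left).
Jun has 30 days: +30 → Jul 1, 1873 (91 left).
Jul has 31 days: +31 → Aug 1, 1873 (60 left).
Aug has 31 days: +31 → Sep 1, 1873 (29 left).
+29 → Sep 30, 1873.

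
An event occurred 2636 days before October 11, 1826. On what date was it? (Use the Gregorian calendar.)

−365 (one year) → Oct 11, 1825 (2271 left).
−365 (one year) → Oct 11, 1824 (1906 left).
−366 (one year; includes Feb 29, 1824) → Oct 11, 1823 (1540 left).
−365 (one year) → Oct 11, 1822 (1175 left).
−365 (one year) → Oct 11, 1821 (810 left).
−365 (one year) → Oct 11, 1820 (445 left).
−366 (one year; includes Feb 29, 1820) → Oct 11, 1819 (79 left).
−11 → Sep 30, 1819 (end of Sep, 30 days; 68 left).
−30 → Aug 31, 1819 (end of Aug, 31 days; 38 left).
−31 → Jul 31, 1819 (end of Jul, 31 days; 7 left).
−7 → Jul 24, 1819.

July 24, 1819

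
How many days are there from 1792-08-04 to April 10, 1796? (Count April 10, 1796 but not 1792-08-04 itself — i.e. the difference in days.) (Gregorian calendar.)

Aug 4, 1792 → Aug 4, 1793: 365 days.
Aug 4, 1793 → Aug 4, 1794: 365 days.
Aug 4, 1794 → Aug 4, 1795: 365 days.
Aug 4, 1795 → Sep 4, 1795: 31 days (August has 31).
Sep 4, 1795 → Oct 4, 1795: 30 days (September has 30).
Oct 4, 1795 → Nov 4, 1795: 31 days (October has 31).
Nov 4, 1795 → Dec 4, 1795: 30 days (November has 30).
Dec 4, 1795 → Jan 4, 1796: 31 days (December has 31).
Jan 4, 1796 → Feb 4, 1796: 31 days (January has 31).
Feb 4, 1796 → Mar 4, 1796: 29 days (February has 29).
Mar 4, 1796 → Apr 4, 1796: 31 days (March has 31).
Apr 4, 1796 → Apr 10, 1796: 6 days.
Total: 1345 days.

1345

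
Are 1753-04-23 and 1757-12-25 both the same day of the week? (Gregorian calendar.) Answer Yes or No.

No

From Apr 23, 1753 to Dec 25, 1757 is 1707 days.
1707 mod 7 = 6, so they are different weekdays.
(Apr 23, 1753 is a Monday; Dec 25, 1757 is a Sunday.)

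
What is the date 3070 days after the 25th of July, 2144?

December 20, 2152

+365 (one year) → Jul 25, 2145 (2705 left).
+365 (one year) → Jul 25, 2146 (2340 left).
+365 (one year) → Jul 25, 2147 (1975 left).
+366 (one year; includes Feb 29, 2148) → Jul 25, 2148 (1609 left).
+365 (one year) → Jul 25, 2149 (1244 left).
+365 (one year) → Jul 25, 2150 (879 left).
+365 (one year) → Jul 25, 2151 (514 left).
+366 (one year; includes Feb 29, 2152) → Jul 25, 2152 (148 left).
Jul has 31 days: +7 → Aug 1, 2152 (141 left).
Aug has 31 days: +31 → Sep 1, 2152 (110 left).
Sep has 30 days: +30 → Oct 1, 2152 (80 left).
Oct has 31 days: +31 → Nov 1, 2152 (49 left).
Nov has 30 days: +30 → Dec 1, 2152 (19 left).
+19 → Dec 20, 2152.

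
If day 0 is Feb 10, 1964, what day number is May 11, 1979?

5569

Feb 10, 1964 → Feb 10, 1965: 366 days (Feb 29, 1964 is in that span).
Feb 10, 1965 → Feb 10, 1966: 365 days.
Feb 10, 1966 → Feb 10, 1967: 365 days.
Feb 10, 1967 → Feb 10, 1968: 365 days.
Feb 10, 1968 → Feb 10, 1969: 366 days (Feb 29, 1968 is in that span).
Feb 10, 1969 → Feb 10, 1970: 365 days.
Feb 10, 1970 → Feb 10, 1971: 365 days.
Feb 10, 1971 → Feb 10, 1972: 365 days.
Feb 10, 1972 → Feb 10, 1973: 366 days (Feb 29, 1972 is in that span).
Feb 10, 1973 → Feb 10, 1974: 365 days.
Feb 10, 1974 → Feb 10, 1975: 365 days.
Feb 10, 1975 → Feb 10, 1976: 365 days.
Feb 10, 1976 → Feb 10, 1977: 366 days (Feb 29, 1976 is in that span).
Feb 10, 1977 → Feb 10, 1978: 365 days.
Feb 10, 1978 → Feb 10, 1979: 365 days.
Feb 10, 1979 → Mar 10, 1979: 28 days (February has 28).
Mar 10, 1979 → Apr 10, 1979: 31 days (March has 31).
Apr 10, 1979 → May 10, 1979: 30 days (April has 30).
May 10, 1979 → May 11, 1979: 1 days.
Total: 5569 days.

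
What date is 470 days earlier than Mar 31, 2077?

−365 (one year) → Mar 31, 2076 (105 left).
−31 → Feb 29, 2076 (end of Feb, 29 days; 74 left).
−29 → Jan 31, 2076 (end of Jan, 31 days; 45 left).
−31 → Dec 31, 2075 (end of Dec, 31 days; 14 left).
−14 → Dec 17, 2075.

December 17, 2075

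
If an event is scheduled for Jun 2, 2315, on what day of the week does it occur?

Wednesday

Doomsday rule: the anchor day for the 2300s is Wednesday. For year 15: 15÷12 = 1 r 3, and 3÷4 = 0, so 1+3+0 = 4.
Wednesday + 4 ≡ Sunday — that's 2315's doomsday.
In June the doomsday date is Jun 6.
Jun 2 is 4 days before Jun 6; 4 mod 7 = 4, so Sunday − 4 = Wednesday.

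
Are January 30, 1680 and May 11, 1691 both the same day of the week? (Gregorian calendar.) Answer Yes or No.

From Jan 30, 1680 to May 11, 1691 is 4119 days.
4119 mod 7 = 3, so they are different weekdays.
(Jan 30, 1680 is a Tuesday; May 11, 1691 is a Friday.)

No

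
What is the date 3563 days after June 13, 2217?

+365 (one year) → Jun 13, 2218 (3198 left).
+365 (one year) → Jun 13, 2219 (2833 left).
+366 (one year; includes Feb 29, 2220) → Jun 13, 2220 (2467 left).
+365 (one year) → Jun 13, 2221 (2102 left).
+365 (one year) → Jun 13, 2222 (1737 left).
+365 (one year) → Jun 13, 2223 (1372 left).
+366 (one year; includes Feb 29, 2224) → Jun 13, 2224 (1006 left).
+365 (one year) → Jun 13, 2225 (641 left).
+365 (one year) → Jun 13, 2226 (276 left).
Jun has 30 days: +18 → Jul 1, 2226 (258 left).
Jul has 31 days: +31 → Aug 1, 2226 (227 left).
Aug has 31 days: +31 → Sep 1, 2226 (196 left).
Sep has 30 days: +30 → Oct 1, 2226 (166 left).
Oct has 31 days: +31 → Nov 1, 2226 (135 left).
Nov has 30 days: +30 → Dec 1, 2226 (105 left).
Dec has 31 days: +31 → Jan 1, 2227 (74 left).
Jan has 31 days: +31 → Feb 1, 2227 (43 left).
Feb has 28 days: +28 → Mar 1, 2227 (15 left).
+15 → Mar 16, 2227.

March 16, 2227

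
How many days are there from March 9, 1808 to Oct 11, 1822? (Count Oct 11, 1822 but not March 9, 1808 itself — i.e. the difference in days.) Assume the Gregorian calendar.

Mar 9, 1808 → Mar 9, 1809: 365 days.
Mar 9, 1809 → Mar 9, 1810: 365 days.
Mar 9, 1810 → Mar 9, 1811: 365 days.
Mar 9, 1811 → Mar 9, 1812: 366 days (Feb 29, 1812 is in that span).
Mar 9, 1812 → Mar 9, 1813: 365 days.
Mar 9, 1813 → Mar 9, 1814: 365 days.
Mar 9, 1814 → Mar 9, 1815: 365 days.
Mar 9, 1815 → Mar 9, 1816: 366 days (Feb 29, 1816 is in that span).
Mar 9, 1816 → Mar 9, 1817: 365 days.
Mar 9, 1817 → Mar 9, 1818: 365 days.
Mar 9, 1818 → Mar 9, 1819: 365 days.
Mar 9, 1819 → Mar 9, 1820: 366 days (Feb 29, 1820 is in that span).
Mar 9, 1820 → Mar 9, 1821: 365 days.
Mar 9, 1821 → Mar 9, 1822: 365 days.
Mar 9, 1822 → Apr 9, 1822: 31 days (March has 31).
Apr 9, 1822 → May 9, 1822: 30 days (April has 30).
May 9, 1822 → Jun 9, 1822: 31 days (May has 31).
Jun 9, 1822 → Jul 9, 1822: 30 days (June has 30).
Jul 9, 1822 → Aug 9, 1822: 31 days (July has 31).
Aug 9, 1822 → Sep 9, 1822: 31 days (August has 31).
Sep 9, 1822 → Oct 9, 1822: 30 days (September has 30).
Oct 9, 1822 → Oct 11, 1822: 2 days.
Total: 5329 days.

5329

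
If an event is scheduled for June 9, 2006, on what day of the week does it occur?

Friday

January 1, 2006 is a Sunday.
Jan 1, 2006 → Feb 1, 2006: 31 days (January has 31).
Feb 1, 2006 → Mar 1, 2006: 28 days (February has 28).
Mar 1, 2006 → Apr 1, 2006: 31 days (March has 31).
Apr 1, 2006 → May 1, 2006: 30 days (April has 30).
May 1, 2006 → Jun 1, 2006: 31 days (May has 31).
Jun 1, 2006 → Jun 9, 2006: 8 days.
Total: 159 days.
159 mod 7 = 5, so Sunday + 5 = Friday.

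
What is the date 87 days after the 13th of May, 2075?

May has 31 days: +19 → Jun 1, 2075 (68 left).
Jun has 30 days: +30 → Jul 1, 2075 (38 left).
Jul has 31 days: +31 → Aug 1, 2075 (7 left).
+7 → Aug 8, 2075.

August 8, 2075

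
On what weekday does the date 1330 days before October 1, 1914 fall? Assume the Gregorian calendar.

First find the weekday of Oct 1, 1914. Doomsday rule: the anchor day for the 1900s is Wednesday. For year 14: 14÷12 = 1 r 2, and 2÷4 = 0, so 1+2+0 = 3.
Wednesday + 3 ≡ Saturday — that's 1914's doomsday.
In October the doomsday date is Oct 10.
Oct 1 is 9 days before Oct 10; 9 mod 7 = 2, so Saturday − 2 = Thursday.
1330 mod 7 = 0, so 1330 days before a Thursday is Thursday − 0 = Thursday.

Thursday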